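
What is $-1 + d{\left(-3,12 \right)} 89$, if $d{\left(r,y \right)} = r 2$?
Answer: $-535$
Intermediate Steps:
$d{\left(r,y \right)} = 2 r$
$-1 + d{\left(-3,12 \right)} 89 = -1 + 2 \left(-3\right) 89 = -1 - 534 = -535$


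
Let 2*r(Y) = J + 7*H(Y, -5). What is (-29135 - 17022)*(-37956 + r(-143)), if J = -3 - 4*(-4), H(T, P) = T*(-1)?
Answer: 1728533493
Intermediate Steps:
H(T, P) = -T
J = 13 (J = -3 + 16 = 13)
r(Y) = 13/2 - 7*Y/2 (r(Y) = (13 + 7*(-Y))/2 = (13 - 7*Y)/2 = 13/2 - 7*Y/2)
(-29135 - 17022)*(-37956 + r(-143)) = (-29135 - 17022)*(-37956 + (13/2 - 7/2*(-143))) = -46157*(-37956 + (13/2 + 1001/2)) = -46157*(-37956 + 507) = -46157*(-37449) = 1728533493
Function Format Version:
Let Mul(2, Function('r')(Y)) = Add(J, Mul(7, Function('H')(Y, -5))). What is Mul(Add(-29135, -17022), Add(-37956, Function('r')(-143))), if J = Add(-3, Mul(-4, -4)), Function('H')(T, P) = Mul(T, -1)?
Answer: 1728533493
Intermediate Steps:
Function('H')(T, P) = Mul(-1, T)
J = 13 (J = Add(-3, 16) = 13)
Function('r')(Y) = Add(Rational(13, 2), Mul(Rational(-7, 2), Y)) (Function('r')(Y) = Mul(Rational(1, 2), Add(13, Mul(7, Mul(-1, Y)))) = Mul(Rational(1, 2), Add(13, Mul(-7, Y))) = Add(Rational(13, 2), Mul(Rational(-7, 2), Y)))
Mul(Add(-29135, -17022), Add(-37956, Function('r')(-143))) = Mul(Add(-29135, -17022), Add(-37956, Add(Rational(13, 2), Mul(Rational(-7, 2), -143)))) = Mul(-46157, Add(-37956, Add(Rational(13, 2), Rational(1001, 2)))) = Mul(-46157, Add(-37956, 507)) = Mul(-46157, -37449) = 1728533493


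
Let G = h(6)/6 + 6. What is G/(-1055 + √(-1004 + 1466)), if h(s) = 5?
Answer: -43255/6675378 - 41*√462/6675378 ≈ -0.0066118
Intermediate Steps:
G = 41/6 (G = 5/6 + 6 = 5*(⅙) + 6 = ⅚ + 6 = 41/6 ≈ 6.8333)
G/(-1055 + √(-1004 + 1466)) = 41/(6*(-1055 + √(-1004 + 1466))) = 41/(6*(-1055 + √462))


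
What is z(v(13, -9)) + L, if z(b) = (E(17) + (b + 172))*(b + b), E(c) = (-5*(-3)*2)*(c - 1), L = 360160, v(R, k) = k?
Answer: 348586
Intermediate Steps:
E(c) = -30 + 30*c (E(c) = (15*2)*(-1 + c) = 30*(-1 + c) = -30 + 30*c)
z(b) = 2*b*(652 + b) (z(b) = ((-30 + 30*17) + (b + 172))*(b + b) = ((-30 + 510) + (172 + b))*(2*b) = (480 + (172 + b))*(2*b) = (652 + b)*(2*b) = 2*b*(652 + b))
z(v(13, -9)) + L = 2*(-9)*(652 - 9) + 360160 = 2*(-9)*643 + 360160 = -11574 + 360160 = 348586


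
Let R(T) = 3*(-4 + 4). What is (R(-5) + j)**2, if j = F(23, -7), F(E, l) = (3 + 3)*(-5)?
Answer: 900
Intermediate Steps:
F(E, l) = -30 (F(E, l) = 6*(-5) = -30)
j = -30
R(T) = 0 (R(T) = 3*0 = 0)
(R(-5) + j)**2 = (0 - 30)**2 = (-30)**2 = 900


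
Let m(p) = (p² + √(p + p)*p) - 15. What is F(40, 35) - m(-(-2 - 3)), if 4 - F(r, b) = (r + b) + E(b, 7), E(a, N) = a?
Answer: -116 - 5*√10 ≈ -131.81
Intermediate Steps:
F(r, b) = 4 - r - 2*b (F(r, b) = 4 - ((r + b) + b) = 4 - ((b + r) + b) = 4 - (r + 2*b) = 4 + (-r - 2*b) = 4 - r - 2*b)
m(p) = -15 + p² + √2*p^(3/2) (m(p) = (p² + √(2*p)*p) - 15 = (p² + (√2*√p)*p) - 15 = (p² + √2*p^(3/2)) - 15 = -15 + p² + √2*p^(3/2))
F(40, 35) - m(-(-2 - 3)) = (4 - 1*40 - 2*35) - (-15 + (-(-2 - 3))² + √2*(-(-2 - 3))^(3/2)) = (4 - 40 - 70) - (-15 + (-1*(-5))² + √2*(-1*(-5))^(3/2)) = -106 - (-15 + 5² + √2*5^(3/2)) = -106 - (-15 + 25 + √2*(5*√5)) = -106 - (-15 + 25 + 5*√10) = -106 - (10 + 5*√10) = -106 + (-10 - 5*√10) = -116 - 5*√10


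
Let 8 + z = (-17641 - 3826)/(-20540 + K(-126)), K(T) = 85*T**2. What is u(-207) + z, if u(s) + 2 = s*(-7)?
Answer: 1912294413/1328920 ≈ 1439.0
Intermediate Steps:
z = -10652827/1328920 (z = -8 + (-17641 - 3826)/(-20540 + 85*(-126)**2) = -8 - 21467/(-20540 + 85*15876) = -8 - 21467/(-20540 + 1349460) = -8 - 21467/1328920 = -10652827/1328920 ≈ -8.0162)
u(s) = -2 - 7*s (u(s) = -2 + s*(-7) = -2 - 7*s)
u(-207) + z = (-2 - 7*(-207)) - 10652827/1328920 = (-2 + 1449) - 10652827/1328920 = 1447 - 10652827/1328920 = 1912294413/1328920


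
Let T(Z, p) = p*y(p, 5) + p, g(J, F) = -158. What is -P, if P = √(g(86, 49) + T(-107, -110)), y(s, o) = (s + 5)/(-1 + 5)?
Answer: -13*√62/2 ≈ -51.181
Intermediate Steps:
y(s, o) = 5/4 + s/4 (y(s, o) = (5 + s)/4 = (5 + s)*(¼) = 5/4 + s/4)
T(Z, p) = p + p*(5/4 + p/4) (T(Z, p) = p*(5/4 + p/4) + p = p + p*(5/4 + p/4))
P = 13*√62/2 (P = √(-158 + (¼)*(-110)*(9 - 110)) = √(-158 + (¼)*(-110)*(-101)) = √(-158 + 5555/2) = √(5239/2) = 13*√62/2 ≈ 51.181)
-P = -13*√62/2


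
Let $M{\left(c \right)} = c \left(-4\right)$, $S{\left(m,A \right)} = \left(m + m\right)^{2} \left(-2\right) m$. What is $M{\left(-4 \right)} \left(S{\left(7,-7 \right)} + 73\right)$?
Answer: $-42736$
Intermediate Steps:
$S{\left(m,A \right)} = - 8 m^{3}$ ($S{\left(m,A \right)} = \left(2 m\right)^{2} \left(-2\right) m = 4 m^{2} \left(-2\right) m = - 8 m^{2} m = - 8 m^{3}$)
$M{\left(c \right)} = - 4 c$
$M{\left(-4 \right)} \left(S{\left(7,-7 \right)} + 73\right) = \left(-4\right) \left(-4\right) \left(- 8 \cdot 7^{3} + 73\right) = 16 \left(\left(-8\right) 343 + 73\right) = 16 \left(-2744 + 73\right) = 16 \left(-2671\right) = -42736$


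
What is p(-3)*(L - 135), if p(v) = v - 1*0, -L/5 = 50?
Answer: 1155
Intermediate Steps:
L = -250 (L = -5*50 = -250)
p(v) = v (p(v) = v + 0 = v)
p(-3)*(L - 135) = -3*(-250 - 135) = -3*(-385) = 1155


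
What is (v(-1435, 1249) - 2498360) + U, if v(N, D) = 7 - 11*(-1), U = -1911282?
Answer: -4409624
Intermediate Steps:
v(N, D) = 18 (v(N, D) = 7 + 11 = 18)
(v(-1435, 1249) - 2498360) + U = (18 - 2498360) - 1911282 = -2498342 - 1911282 = -4409624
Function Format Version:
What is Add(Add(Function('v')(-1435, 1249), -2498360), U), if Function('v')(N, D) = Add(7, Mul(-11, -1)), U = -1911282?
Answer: -4409624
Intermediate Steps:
Function('v')(N, D) = 18 (Function('v')(N, D) = Add(7, 11) = 18)
Add(Add(Function('v')(-1435, 1249), -2498360), U) = Add(Add(18, -2498360), -1911282) = Add(-2498342, -1911282) = -4409624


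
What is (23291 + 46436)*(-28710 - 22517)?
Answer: -3571905029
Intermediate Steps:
(23291 + 46436)*(-28710 - 22517) = 69727*(-51227) = -3571905029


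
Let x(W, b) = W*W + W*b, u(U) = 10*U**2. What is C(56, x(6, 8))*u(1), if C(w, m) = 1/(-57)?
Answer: -10/57 ≈ -0.17544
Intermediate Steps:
x(W, b) = W**2 + W*b
C(w, m) = -1/57
C(56, x(6, 8))*u(1) = -10*1**2/57 = -10/57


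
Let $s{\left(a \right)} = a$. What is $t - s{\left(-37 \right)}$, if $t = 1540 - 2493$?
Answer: $-916$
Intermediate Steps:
$t = -953$
$t - s{\left(-37 \right)} = -953 - -37 = -953 + 37 = -916$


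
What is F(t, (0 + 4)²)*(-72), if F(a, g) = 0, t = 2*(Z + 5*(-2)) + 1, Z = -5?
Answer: 0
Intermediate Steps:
t = -29 (t = 2*(-5 + 5*(-2)) + 1 = 2*(-5 - 10) + 1 = 2*(-15) + 1 = -30 + 1 = -29)
F(t, (0 + 4)²)*(-72) = 0*(-72) = 0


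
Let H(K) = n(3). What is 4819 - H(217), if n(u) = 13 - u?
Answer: 4809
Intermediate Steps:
H(K) = 10 (H(K) = 13 - 1*3 = 13 - 3 = 10)
4819 - H(217) = 4819 - 1*10 = 4819 - 10 = 4809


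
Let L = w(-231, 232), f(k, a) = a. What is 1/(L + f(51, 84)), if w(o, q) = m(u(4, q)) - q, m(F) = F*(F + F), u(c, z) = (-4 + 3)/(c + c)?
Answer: -32/4735 ≈ -0.0067582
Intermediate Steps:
u(c, z) = -1/(2*c)
m(F) = 2*F² (m(F) = F*(2*F) = 2*F²)
w(o, q) = 1/32 - q (w(o, q) = 2*(-½/4)² - q = 2*(-½*¼)² - q = 2*(-⅛)² - q = 2*(1/64) - q = 1/32 - q)
L = -7423/32 (L = 1/32 - 1*232 = 1/32 - 232 = -7423/32 ≈ -231.97)
1/(L + f(51, 84)) = 1/(-7423/32 + 84) = 1/(-4735/32) = -32/4735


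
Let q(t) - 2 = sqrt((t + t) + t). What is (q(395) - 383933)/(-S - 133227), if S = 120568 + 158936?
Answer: 42659/45859 - sqrt(1185)/412731 ≈ 0.93014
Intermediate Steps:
S = 279504
q(t) = 2 + sqrt(3)*sqrt(t) (q(t) = 2 + sqrt((t + t) + t) = 2 + sqrt(2*t + t) = 2 + sqrt(3*t) = 2 + sqrt(3)*sqrt(t))
(q(395) - 383933)/(-S - 133227) = ((2 + sqrt(3)*sqrt(395)) - 383933)/(-1*279504 - 133227) = ((2 + sqrt(1185)) - 383933)/(-279504 - 133227) = (-383931 + sqrt(1185))/(-412731) = (-383931 + sqrt(1185))*(-1/412731) = 42659/45859 - sqrt(1185)/412731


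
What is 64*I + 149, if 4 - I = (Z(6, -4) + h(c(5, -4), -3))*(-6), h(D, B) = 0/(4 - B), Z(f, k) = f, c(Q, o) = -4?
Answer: 2709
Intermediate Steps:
h(D, B) = 0
I = 40 (I = 4 - (6 + 0)*(-6) = 4 - 6*(-6) = 4 - 1*(-36) = 4 + 36 = 40)
64*I + 149 = 64*40 + 149 = 2560 + 149 = 2709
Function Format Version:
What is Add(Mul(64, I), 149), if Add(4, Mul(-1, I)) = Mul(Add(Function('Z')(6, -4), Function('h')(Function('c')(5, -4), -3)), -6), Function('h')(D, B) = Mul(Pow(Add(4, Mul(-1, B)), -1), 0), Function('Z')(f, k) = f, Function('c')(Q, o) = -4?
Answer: 2709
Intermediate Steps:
Function('h')(D, B) = 0
I = 40 (I = Add(4, Mul(-1, Mul(Add(6, 0), -6))) = Add(4, Mul(-1, Mul(6, -6))) = Add(4, Mul(-1, -36)) = Add(4, 36) = 40)
Add(Mul(64, I), 149) = Add(Mul(64, 40), 149) = Add(2560, 149) = 2709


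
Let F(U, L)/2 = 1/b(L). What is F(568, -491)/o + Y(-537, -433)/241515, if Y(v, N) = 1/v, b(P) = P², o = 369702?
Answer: -4937152264/642185764050962745 ≈ -7.6880e-9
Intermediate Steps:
F(U, L) = 2/L² (F(U, L) = 2/(L²) = 2/L²)
F(568, -491)/o + Y(-537, -433)/241515 = (2/(-491)²)/369702 + 1/(-537*241515) = (2*(1/241081))*(1/369702) - 1/537*1/241515 = (2/241081)*(1/369702) - 1/129693555 = 1/44564063931 - 1/129693555 = -4937152264/642185764050962745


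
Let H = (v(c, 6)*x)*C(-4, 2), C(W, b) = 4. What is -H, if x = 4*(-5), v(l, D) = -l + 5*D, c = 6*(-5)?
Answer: 4800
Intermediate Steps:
c = -30
x = -20
H = -4800 (H = ((-1*(-30) + 5*6)*(-20))*4 = ((30 + 30)*(-20))*4 = (60*(-20))*4 = -1200*4 = -4800)
-H = -1*(-4800) = 4800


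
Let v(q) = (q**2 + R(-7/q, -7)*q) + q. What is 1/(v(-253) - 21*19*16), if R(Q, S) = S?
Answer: 1/59143 ≈ 1.6908e-5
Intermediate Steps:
v(q) = q**2 - 6*q (v(q) = (q**2 - 7*q) + q = q**2 - 6*q)
1/(v(-253) - 21*19*16) = 1/(-253*(-6 - 253) - 21*19*16) = 1/(-253*(-259) - 399*16) = 1/(65527 - 6384) = 1/59143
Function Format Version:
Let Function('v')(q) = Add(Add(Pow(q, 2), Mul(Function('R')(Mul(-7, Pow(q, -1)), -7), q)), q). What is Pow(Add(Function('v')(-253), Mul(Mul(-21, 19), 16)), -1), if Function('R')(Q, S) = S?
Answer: Rational(1, 59143) ≈ 1.6908e-5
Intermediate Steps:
Function('v')(q) = Add(Pow(q, 2), Mul(-6, q)) (Function('v')(q) = Add(Add(Pow(q, 2), Mul(-7, q)), q) = Add(Pow(q, 2), Mul(-6, q)))
Pow(Add(Function('v')(-253), Mul(Mul(-21, 19), 16)), -1) = Pow(Add(Mul(-253, Add(-6, -253)), Mul(Mul(-21, 19), 16)), -1) = Pow(Add(Mul(-253, -259), Mul(-399, 16)), -1) = Pow(Add(65527, -6384), -1) = Pow(59143, -1) = Rational(1, 59143)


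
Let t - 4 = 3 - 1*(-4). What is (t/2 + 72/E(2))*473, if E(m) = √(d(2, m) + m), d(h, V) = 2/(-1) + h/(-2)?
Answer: 5203/2 - 34056*I ≈ 2601.5 - 34056.0*I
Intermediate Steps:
d(h, V) = -2 - h/2 (d(h, V) = 2*(-1) + h*(-½) = -2 - h/2)
t = 11 (t = 4 + (3 - 1*(-4)) = 4 + (3 + 4) = 4 + 7 = 11)
E(m) = √(-3 + m) (E(m) = √((-2 - ½*2) + m) = √((-2 - 1) + m) = √(-3 + m))
(t/2 + 72/E(2))*473 = (11/2 + 72/(√(-3 + 2)))*473 = (11*(½) + 72/(√(-1)))*473 = (11/2 + 72/I)*473 = (11/2 + 72*(-I))*473 = (11/2 - 72*I)*473 = 5203/2 - 34056*I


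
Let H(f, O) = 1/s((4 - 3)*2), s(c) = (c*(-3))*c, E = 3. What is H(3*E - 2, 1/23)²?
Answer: 1/144 ≈ 0.0069444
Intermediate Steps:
s(c) = -3*c² (s(c) = (-3*c)*c = -3*c²)
H(f, O) = -1/12 (H(f, O) = 1/(-3*4*(4 - 3)²) = 1/(-3*(1*2)²) = 1/(-3*2²) = 1/(-3*4) = 1/(-12) = -1/12)
H(3*E - 2, 1/23)² = (-1/12)² = 1/144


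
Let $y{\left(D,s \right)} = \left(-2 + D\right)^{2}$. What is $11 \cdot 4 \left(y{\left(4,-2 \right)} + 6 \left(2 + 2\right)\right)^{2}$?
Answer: $34496$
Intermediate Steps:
$11 \cdot 4 \left(y{\left(4,-2 \right)} + 6 \left(2 + 2\right)\right)^{2} = 11 \cdot 4 \left(\left(-2 + 4\right)^{2} + 6 \left(2 + 2\right)\right)^{2} = 44 \left(2^{2} + 6 \cdot 4\right)^{2} = 44 \left(4 + 24\right)^{2} = 44 \cdot 28^{2} = 44 \cdot 784 = 34496$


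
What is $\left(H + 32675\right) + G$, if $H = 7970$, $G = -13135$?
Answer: $27510$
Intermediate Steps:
$\left(H + 32675\right) + G = \left(7970 + 32675\right) - 13135 = 40645 - 13135 = 27510$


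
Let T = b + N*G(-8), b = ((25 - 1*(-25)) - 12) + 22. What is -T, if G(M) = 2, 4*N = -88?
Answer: -16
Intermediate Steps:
N = -22 (N = (¼)*(-88) = -22)
b = 60 (b = ((25 + 25) - 12) + 22 = (50 - 12) + 22 = 38 + 22 = 60)
T = 16 (T = 60 - 22*2 = 60 - 44 = 16)
-T = -1*16 = -16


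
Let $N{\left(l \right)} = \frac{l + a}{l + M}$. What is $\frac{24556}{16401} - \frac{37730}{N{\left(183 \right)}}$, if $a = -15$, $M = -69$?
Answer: $- \frac{119966299}{4686} \approx -25601.0$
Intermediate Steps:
$N{\left(l \right)} = \frac{-15 + l}{-69 + l}$ ($N{\left(l \right)} = \frac{l - 15}{l - 69} = \frac{-15 + l}{-69 + l}$)
$\frac{24556}{16401} - \frac{37730}{N{\left(183 \right)}} = \frac{24556}{16401} - \frac{37730}{\frac{1}{-69 + 183} \left(-15 + 183\right)} = 24556 \cdot \frac{1}{16401} - \frac{37730}{\frac{1}{114} \cdot 168} = \frac{3508}{2343} - \frac{37730}{\frac{1}{114} \cdot 168} = \frac{3508}{2343} - \frac{37730}{\frac{28}{19}} = \frac{3508}{2343} - \frac{51205}{2} = - \frac{119966299}{4686}$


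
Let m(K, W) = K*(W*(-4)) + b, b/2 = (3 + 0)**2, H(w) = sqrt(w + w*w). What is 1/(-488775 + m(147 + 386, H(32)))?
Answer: -162919/78027812435 + 8528*sqrt(66)/234083437305 ≈ -1.7920e-6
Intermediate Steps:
H(w) = sqrt(w + w**2)
b = 18 (b = 2*(3 + 0)**2 = 2*3**2 = 2*9 = 18)
m(K, W) = 18 - 4*K*W (m(K, W) = K*(W*(-4)) + 18 = K*(-4*W) + 18 = -4*K*W + 18 = 18 - 4*K*W)
1/(-488775 + m(147 + 386, H(32))) = 1/(-488775 + (18 - 4*(147 + 386)*sqrt(32*(1 + 32)))) = 1/(-488775 + (18 - 4*533*sqrt(32*33))) = 1/(-488775 + (18 - 4*533*sqrt(1056))) = 1/(-488775 + (18 - 4*533*4*sqrt(66))) = 1/(-488775 + (18 - 8528*sqrt(66))) = 1/(-488757 - 8528*sqrt(66))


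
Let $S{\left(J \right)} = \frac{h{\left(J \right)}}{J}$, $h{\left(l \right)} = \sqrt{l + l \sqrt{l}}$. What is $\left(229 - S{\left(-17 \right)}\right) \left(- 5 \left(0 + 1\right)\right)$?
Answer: $-1145 - \frac{5 \sqrt{-17 - 17 i \sqrt{17}}}{17} \approx -1146.5 + 1.9634 i$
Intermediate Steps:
$h{\left(l \right)} = \sqrt{l + l^{\frac{3}{2}}}$
$S{\left(J \right)} = \frac{\sqrt{J + J^{\frac{3}{2}}}}{J}$
$\left(229 - S{\left(-17 \right)}\right) \left(- 5 \left(0 + 1\right)\right) = \left(229 - \frac{\sqrt{-17 + \left(-17\right)^{\frac{3}{2}}}}{-17}\right) \left(- 5 \left(0 + 1\right)\right) = \left(229 - - \frac{\sqrt{-17 - 17 i \sqrt{17}}}{17}\right) \left(\left(-5\right) 1\right) = \left(229 + \frac{\sqrt{-17 - 17 i \sqrt{17}}}{17}\right) \left(-5\right) = -1145 - \frac{5 \sqrt{-17 - 17 i \sqrt{17}}}{17}$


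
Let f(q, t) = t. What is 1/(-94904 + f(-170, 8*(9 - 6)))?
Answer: -1/94880 ≈ -1.0540e-5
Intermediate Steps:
1/(-94904 + f(-170, 8*(9 - 6))) = 1/(-94904 + 8*(9 - 6)) = 1/(-94904 + 8*3) = 1/(-94904 + 24) = 1/(-94880) = -1/94880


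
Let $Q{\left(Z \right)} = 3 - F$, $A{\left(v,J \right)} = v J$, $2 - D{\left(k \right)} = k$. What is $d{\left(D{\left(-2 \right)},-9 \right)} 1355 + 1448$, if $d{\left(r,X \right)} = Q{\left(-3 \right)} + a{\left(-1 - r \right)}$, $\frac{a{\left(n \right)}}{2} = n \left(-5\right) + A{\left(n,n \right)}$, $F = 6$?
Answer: $132883$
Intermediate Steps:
$D{\left(k \right)} = 2 - k$
$A{\left(v,J \right)} = J v$
$a{\left(n \right)} = - 10 n + 2 n^{2}$ ($a{\left(n \right)} = 2 \left(n \left(-5\right) + n n\right) = 2 \left(- 5 n + n^{2}\right) = 2 \left(n^{2} - 5 n\right) = - 10 n + 2 n^{2}$)
$Q{\left(Z \right)} = -3$ ($Q{\left(Z \right)} = 3 - 6 = -3$)
$d{\left(r,X \right)} = -3 + 2 \left(-1 - r\right) \left(-6 - r\right)$ ($d{\left(r,X \right)} = -3 + 2 \left(-1 - r\right) \left(-5 - \left(1 + r\right)\right) = -3 + 2 \left(-1 - r\right) \left(-6 - r\right)$)
$d{\left(D{\left(-2 \right)},-9 \right)} 1355 + 1448 = \left(9 + 2 \left(2 - -2\right)^{2} + 14 \left(2 - -2\right)\right) 1355 + 1448 = \left(9 + 2 \left(2 + 2\right)^{2} + 14 \left(2 + 2\right)\right) 1355 + 1448 = \left(9 + 2 \cdot 4^{2} + 14 \cdot 4\right) 1355 + 1448 = \left(9 + 2 \cdot 16 + 56\right) 1355 + 1448 = \left(9 + 32 + 56\right) 1355 + 1448 = 97 \cdot 1355 + 1448 = 131435 + 1448 = 132883$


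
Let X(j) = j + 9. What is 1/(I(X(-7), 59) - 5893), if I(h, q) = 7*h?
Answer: -1/5879 ≈ -0.00017010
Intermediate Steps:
X(j) = 9 + j
1/(I(X(-7), 59) - 5893) = 1/(7*(9 - 7) - 5893) = 1/(7*2 - 5893) = 1/(14 - 5893) = 1/(-5879) = -1/5879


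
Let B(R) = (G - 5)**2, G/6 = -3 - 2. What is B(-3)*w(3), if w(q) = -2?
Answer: -2450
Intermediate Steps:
G = -30 (G = 6*(-3 - 2) = 6*(-5) = -30)
B(R) = 1225 (B(R) = (-30 - 5)**2 = (-35)**2 = 1225)
B(-3)*w(3) = 1225*(-2) = -2450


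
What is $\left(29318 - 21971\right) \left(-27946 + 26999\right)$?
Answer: $-6957609$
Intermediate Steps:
$\left(29318 - 21971\right) \left(-27946 + 26999\right) = \left(29318 - 21971\right) \left(-947\right) = 7347 \left(-947\right) = -6957609$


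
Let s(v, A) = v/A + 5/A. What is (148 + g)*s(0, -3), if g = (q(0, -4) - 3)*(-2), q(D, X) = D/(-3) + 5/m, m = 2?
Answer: -745/3 ≈ -248.33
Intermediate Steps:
q(D, X) = 5/2 - D/3 (q(D, X) = D/(-3) + 5/2 = D*(-1/3) + 5*(1/2) = -D/3 + 5/2 = 5/2 - D/3)
s(v, A) = 5/A + v/A
g = 1 (g = ((5/2 - 1/3*0) - 3)*(-2) = ((5/2 + 0) - 3)*(-2) = (5/2 - 3)*(-2) = -1/2*(-2) = 1)
(148 + g)*s(0, -3) = (148 + 1)*((5 + 0)/(-3)) = 149*(-1/3*5) = 149*(-5/3) = -745/3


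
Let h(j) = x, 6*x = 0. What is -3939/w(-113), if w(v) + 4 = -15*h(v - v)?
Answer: 3939/4 ≈ 984.75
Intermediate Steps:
x = 0 (x = (⅙)*0 = 0)
h(j) = 0
w(v) = -4 (w(v) = -4 - 15*0 = -4 + 0 = -4)
-3939/w(-113) = -3939/(-4) = -3939*(-¼) = 3939/4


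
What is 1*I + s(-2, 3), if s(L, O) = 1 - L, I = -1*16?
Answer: -13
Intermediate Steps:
I = -16
1*I + s(-2, 3) = 1*(-16) + (1 - 1*(-2)) = -16 + (1 + 2) = -16 + 3 = -13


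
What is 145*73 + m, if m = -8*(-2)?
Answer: 10601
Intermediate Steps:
m = 16
145*73 + m = 145*73 + 16 = 10585 + 16 = 10601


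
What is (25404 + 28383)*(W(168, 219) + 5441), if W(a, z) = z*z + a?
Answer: 2881369590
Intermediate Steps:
W(a, z) = a + z**2 (W(a, z) = z**2 + a = a + z**2)
(25404 + 28383)*(W(168, 219) + 5441) = (25404 + 28383)*((168 + 219**2) + 5441) = 53787*((168 + 47961) + 5441) = 53787*(48129 + 5441) = 53787*53570 = 2881369590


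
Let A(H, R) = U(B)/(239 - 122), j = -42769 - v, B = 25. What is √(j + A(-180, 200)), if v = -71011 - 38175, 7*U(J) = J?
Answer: 2*√1237498717/273 ≈ 257.71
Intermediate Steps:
U(J) = J/7
v = -109186
j = 66417 (j = -42769 - 1*(-109186) = -42769 + 109186 = 66417)
A(H, R) = 25/819 (A(H, R) = ((⅐)*25)/(239 - 122) = (25/7)/117 = (25/7)*(1/117) = 25/819)
√(j + A(-180, 200)) = √(66417 + 25/819) = √(54395548/819) = 2*√1237498717/273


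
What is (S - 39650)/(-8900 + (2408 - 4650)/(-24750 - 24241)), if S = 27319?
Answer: 604108021/436017658 ≈ 1.3855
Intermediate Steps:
(S - 39650)/(-8900 + (2408 - 4650)/(-24750 - 24241)) = (27319 - 39650)/(-8900 + (2408 - 4650)/(-24750 - 24241)) = -12331/(-8900 - 2242/(-48991)) = -12331/(-8900 - 2242*(-1/48991)) = -12331/(-8900 + 2242/48991) = -12331/(-436017658/48991) = -12331*(-48991/436017658) = 604108021/436017658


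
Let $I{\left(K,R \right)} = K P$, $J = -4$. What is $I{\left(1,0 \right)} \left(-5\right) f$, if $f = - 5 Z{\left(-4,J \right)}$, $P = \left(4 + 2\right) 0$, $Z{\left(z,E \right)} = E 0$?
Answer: $0$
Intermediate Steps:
$Z{\left(z,E \right)} = 0$
$P = 0$ ($P = 6 \cdot 0 = 0$)
$I{\left(K,R \right)} = 0$ ($I{\left(K,R \right)} = K 0 = 0$)
$f = 0$ ($f = \left(-5\right) 0 = 0$)
$I{\left(1,0 \right)} \left(-5\right) f = 0 \left(-5\right) 0 = 0 \cdot 0 = 0$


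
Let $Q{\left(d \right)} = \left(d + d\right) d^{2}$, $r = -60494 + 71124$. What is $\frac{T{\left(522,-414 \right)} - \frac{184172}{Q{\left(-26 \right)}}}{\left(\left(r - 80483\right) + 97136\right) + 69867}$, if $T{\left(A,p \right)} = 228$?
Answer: $\frac{2049707}{853754200} \approx 0.0024008$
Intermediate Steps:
$r = 10630$
$Q{\left(d \right)} = 2 d^{3}$ ($Q{\left(d \right)} = 2 d d^{2} = 2 d^{3}$)
$\frac{T{\left(522,-414 \right)} - \frac{184172}{Q{\left(-26 \right)}}}{\left(\left(r - 80483\right) + 97136\right) + 69867} = \frac{228 - \frac{184172}{2 \left(-26\right)^{3}}}{\left(\left(10630 - 80483\right) + 97136\right) + 69867} = \frac{228 - \frac{184172}{2 \left(-17576\right)}}{\left(-69853 + 97136\right) + 69867} = \frac{228 - \frac{184172}{-35152}}{27283 + 69867} = \frac{228 - - \frac{46043}{8788}}{97150} = \left(228 + \frac{46043}{8788}\right) \frac{1}{97150} = \frac{2049707}{8788} \cdot \frac{1}{97150} = \frac{2049707}{853754200}$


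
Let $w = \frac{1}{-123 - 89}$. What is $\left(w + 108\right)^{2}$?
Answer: $\frac{524181025}{44944} \approx 11663.0$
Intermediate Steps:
$w = - \frac{1}{212}$ ($w = \frac{1}{-123 - 89} = \frac{1}{-212} = - \frac{1}{212} \approx -0.004717$)
$\left(w + 108\right)^{2} = \left(- \frac{1}{212} + 108\right)^{2} = \left(\frac{22895}{212}\right)^{2} = \frac{524181025}{44944}$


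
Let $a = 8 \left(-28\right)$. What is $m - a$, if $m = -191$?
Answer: $33$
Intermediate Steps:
$a = -224$
$m - a = -191 - -224 = -191 + 224 = 33$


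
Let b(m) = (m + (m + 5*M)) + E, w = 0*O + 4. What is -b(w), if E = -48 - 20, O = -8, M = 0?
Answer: 60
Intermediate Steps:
E = -68
w = 4 (w = 0*(-8) + 4 = 0 + 4 = 4)
b(m) = -68 + 2*m (b(m) = (m + (m + 5*0)) - 68 = (m + (m + 0)) - 68 = (m + m) - 68 = 2*m - 68 = -68 + 2*m)
-b(w) = -(-68 + 2*4) = -(-68 + 8) = -1*(-60) = 60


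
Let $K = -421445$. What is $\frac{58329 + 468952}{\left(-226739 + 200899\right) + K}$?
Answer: $- \frac{527281}{447285} \approx -1.1788$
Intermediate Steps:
$\frac{58329 + 468952}{\left(-226739 + 200899\right) + K} = \frac{58329 + 468952}{\left(-226739 + 200899\right) - 421445} = \frac{527281}{-25840 - 421445} = \frac{527281}{-447285} = 527281 \left(- \frac{1}{447285}\right) = - \frac{527281}{447285}$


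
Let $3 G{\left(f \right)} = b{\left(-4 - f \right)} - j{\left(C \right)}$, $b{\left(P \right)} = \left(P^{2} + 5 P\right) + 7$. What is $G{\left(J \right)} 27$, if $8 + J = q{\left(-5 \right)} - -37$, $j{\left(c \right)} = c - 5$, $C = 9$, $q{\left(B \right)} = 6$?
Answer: $11961$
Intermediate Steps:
$j{\left(c \right)} = -5 + c$
$J = 35$ ($J = -8 + \left(6 - -37\right) = -8 + \left(6 + 37\right) = -8 + 43 = 35$)
$b{\left(P \right)} = 7 + P^{2} + 5 P$
$G{\left(f \right)} = - \frac{17}{3} - \frac{5 f}{3} + \frac{\left(-4 - f\right)^{2}}{3}$ ($G{\left(f \right)} = \frac{\left(7 + \left(-4 - f\right)^{2} + 5 \left(-4 - f\right)\right) - \left(-5 + 9\right)}{3} = \frac{\left(7 + \left(-4 - f\right)^{2} - \left(20 + 5 f\right)\right) - 4}{3} = \frac{\left(-13 + \left(-4 - f\right)^{2} - 5 f\right) - 4}{3} = \frac{-17 + \left(-4 - f\right)^{2} - 5 f}{3} = - \frac{17}{3} - \frac{5 f}{3} + \frac{\left(-4 - f\right)^{2}}{3}$)
$G{\left(J \right)} 27 = \left(- \frac{1}{3} + 35 + \frac{35^{2}}{3}\right) 27 = \left(- \frac{1}{3} + 35 + \frac{1}{3} \cdot 1225\right) 27 = \left(- \frac{1}{3} + 35 + \frac{1225}{3}\right) 27 = 443 \cdot 27 = 11961$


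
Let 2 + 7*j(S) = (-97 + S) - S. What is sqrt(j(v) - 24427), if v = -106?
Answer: 68*I*sqrt(259)/7 ≈ 156.34*I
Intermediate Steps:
j(S) = -99/7 (j(S) = -2/7 + ((-97 + S) - S)/7 = -2/7 + (1/7)*(-97) = -2/7 - 97/7 = -99/7)
sqrt(j(v) - 24427) = sqrt(-99/7 - 24427) = sqrt(-171088/7) = 68*I*sqrt(259)/7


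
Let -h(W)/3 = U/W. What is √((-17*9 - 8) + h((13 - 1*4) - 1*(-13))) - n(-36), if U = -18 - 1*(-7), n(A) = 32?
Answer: -32 + I*√638/2 ≈ -32.0 + 12.629*I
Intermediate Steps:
U = -11 (U = -18 + 7 = -11)
h(W) = 33/W (h(W) = -(-33)/W = 33/W)
√((-17*9 - 8) + h((13 - 1*4) - 1*(-13))) - n(-36) = √((-17*9 - 8) + 33/((13 - 1*4) - 1*(-13))) - 1*32 = √((-153 - 8) + 33/((13 - 4) + 13)) - 32 = √(-161 + 33/(9 + 13)) - 32 = √(-161 + 33/22) - 32 = √(-161 + 33*(1/22)) - 32 = √(-161 + 3/2) - 32 = √(-319/2) - 32 = I*√638/2 - 32 = -32 + I*√638/2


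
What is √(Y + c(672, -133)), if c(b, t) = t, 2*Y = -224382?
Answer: 2*I*√28081 ≈ 335.15*I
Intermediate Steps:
Y = -112191 (Y = (½)*(-224382) = -112191)
√(Y + c(672, -133)) = √(-112191 - 133) = √(-112324) = 2*I*√28081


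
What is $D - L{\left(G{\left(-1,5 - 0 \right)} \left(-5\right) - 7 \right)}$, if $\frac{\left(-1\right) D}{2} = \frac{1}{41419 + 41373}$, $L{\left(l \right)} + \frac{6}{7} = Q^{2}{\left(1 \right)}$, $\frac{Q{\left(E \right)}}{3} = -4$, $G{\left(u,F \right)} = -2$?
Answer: $- \frac{41478799}{289772} \approx -143.14$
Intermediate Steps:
$Q{\left(E \right)} = -12$ ($Q{\left(E \right)} = 3 \left(-4\right) = -12$)
$L{\left(l \right)} = \frac{1002}{7}$ ($L{\left(l \right)} = - \frac{6}{7} + \left(-12\right)^{2} = - \frac{6}{7} + 144 = \frac{1002}{7}$)
$D = - \frac{1}{41396}$ ($D = - \frac{2}{41419 + 41373} = - \frac{2}{82792} = \left(-2\right) \frac{1}{82792} = - \frac{1}{41396} \approx -2.4157 \cdot 10^{-5}$)
$D - L{\left(G{\left(-1,5 - 0 \right)} \left(-5\right) - 7 \right)} = - \frac{1}{41396} - \frac{1002}{7} = - \frac{41478799}{289772}$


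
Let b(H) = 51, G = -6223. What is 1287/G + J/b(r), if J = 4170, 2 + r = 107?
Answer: 8628091/105791 ≈ 81.558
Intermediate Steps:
r = 105 (r = -2 + 107 = 105)
1287/G + J/b(r) = 1287/(-6223) + 4170/51 = 1287*(-1/6223) + 4170*(1/51) = -1287/6223 + 1390/17 = 8628091/105791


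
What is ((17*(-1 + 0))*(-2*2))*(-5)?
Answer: -340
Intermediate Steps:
((17*(-1 + 0))*(-2*2))*(-5) = ((17*(-1))*(-4))*(-5) = -17*(-4)*(-5) = 68*(-5) = -340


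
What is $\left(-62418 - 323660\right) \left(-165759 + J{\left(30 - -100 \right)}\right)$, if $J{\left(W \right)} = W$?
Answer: $63945713062$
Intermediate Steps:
$\left(-62418 - 323660\right) \left(-165759 + J{\left(30 - -100 \right)}\right) = \left(-62418 - 323660\right) \left(-165759 + \left(30 - -100\right)\right) = - 386078 \left(-165759 + \left(30 + 100\right)\right) = - 386078 \left(-165759 + 130\right) = \left(-386078\right) \left(-165629\right) = 63945713062$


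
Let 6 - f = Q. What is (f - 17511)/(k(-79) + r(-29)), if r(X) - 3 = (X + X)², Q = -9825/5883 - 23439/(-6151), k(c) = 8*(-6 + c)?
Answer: -211173072409/32410892257 ≈ -6.5155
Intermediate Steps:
k(c) = -48 + 8*c
Q = 25819354/12062111 (Q = -9825*1/5883 - 23439*(-1/6151) = -3275/1961 + 23439/6151 = 25819354/12062111 ≈ 2.1405)
f = 46553312/12062111 (f = 6 - 1*25819354/12062111 = 6 - 25819354/12062111 = 46553312/12062111 ≈ 3.8595)
r(X) = 3 + 4*X² (r(X) = 3 + (X + X)² = 3 + (2*X)² = 3 + 4*X²)
(f - 17511)/(k(-79) + r(-29)) = (46553312/12062111 - 17511)/((-48 + 8*(-79)) + (3 + 4*(-29)²)) = -211173072409/(12062111*((-48 - 632) + (3 + 4*841))) = -211173072409/(12062111*(-680 + (3 + 3364))) = -211173072409/(12062111*(-680 + 3367)) = -211173072409/12062111/2687 = -211173072409/12062111*1/2687 = -211173072409/32410892257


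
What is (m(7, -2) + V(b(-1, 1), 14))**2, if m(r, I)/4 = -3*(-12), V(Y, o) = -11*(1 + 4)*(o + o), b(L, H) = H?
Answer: 1948816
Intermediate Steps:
V(Y, o) = -110*o (V(Y, o) = -55*2*o = -110*o)
m(r, I) = 144 (m(r, I) = 4*(-3*(-12)) = 4*36 = 144)
(m(7, -2) + V(b(-1, 1), 14))**2 = (144 - 110*14)**2 = (144 - 1540)**2 = (-1396)**2 = 1948816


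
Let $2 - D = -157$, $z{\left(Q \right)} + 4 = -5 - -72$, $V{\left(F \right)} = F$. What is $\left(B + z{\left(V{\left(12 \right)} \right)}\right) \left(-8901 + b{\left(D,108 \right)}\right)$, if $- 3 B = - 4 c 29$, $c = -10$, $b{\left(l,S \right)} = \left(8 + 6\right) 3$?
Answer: $2867363$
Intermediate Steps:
$z{\left(Q \right)} = 63$ ($z{\left(Q \right)} = -4 - -67 = -4 + \left(-5 + 72\right) = -4 + 67 = 63$)
$D = 159$ ($D = 2 - -157 = 2 + 157 = 159$)
$b{\left(l,S \right)} = 42$ ($b{\left(l,S \right)} = 14 \cdot 3 = 42$)
$B = - \frac{1160}{3}$ ($B = - \frac{\left(-4\right) \left(-10\right) 29}{3} = - \frac{40 \cdot 29}{3} = \left(- \frac{1}{3}\right) 1160 = - \frac{1160}{3} \approx -386.67$)
$\left(B + z{\left(V{\left(12 \right)} \right)}\right) \left(-8901 + b{\left(D,108 \right)}\right) = \left(- \frac{1160}{3} + 63\right) \left(-8901 + 42\right) = \left(- \frac{971}{3}\right) \left(-8859\right) = 2867363$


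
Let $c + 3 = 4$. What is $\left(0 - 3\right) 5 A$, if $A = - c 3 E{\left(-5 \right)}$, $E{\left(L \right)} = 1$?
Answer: $45$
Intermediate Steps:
$c = 1$ ($c = -3 + 4 = 1$)
$A = -3$ ($A = - 1 \cdot 3 \cdot 1 = - 3 \cdot 1 = \left(-1\right) 3 = -3$)
$\left(0 - 3\right) 5 A = \left(0 - 3\right) 5 \left(-3\right) = \left(-3\right) 5 \left(-3\right) = \left(-15\right) \left(-3\right) = 45$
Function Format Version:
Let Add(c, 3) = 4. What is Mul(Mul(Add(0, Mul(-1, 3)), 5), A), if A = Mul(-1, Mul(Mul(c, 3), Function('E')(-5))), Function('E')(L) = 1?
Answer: 45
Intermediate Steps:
c = 1 (c = Add(-3, 4) = 1)
A = -3 (A = Mul(-1, Mul(Mul(1, 3), 1)) = Mul(-1, Mul(3, 1)) = Mul(-1, 3) = -3)
Mul(Mul(Add(0, Mul(-1, 3)), 5), A) = Mul(Mul(Add(0, Mul(-1, 3)), 5), -3) = Mul(Mul(Add(0, -3), 5), -3) = Mul(Mul(-3, 5), -3) = Mul(-15, -3) = 45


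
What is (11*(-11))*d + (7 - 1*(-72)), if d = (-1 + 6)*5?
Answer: -2946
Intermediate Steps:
d = 25 (d = 5*5 = 25)
(11*(-11))*d + (7 - 1*(-72)) = (11*(-11))*25 + (7 - 1*(-72)) = -121*25 + (7 + 72) = -3025 + 79 = -2946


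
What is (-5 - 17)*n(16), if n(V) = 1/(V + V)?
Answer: -11/16 ≈ -0.68750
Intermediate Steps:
n(V) = 1/(2*V)
(-5 - 17)*n(16) = (-5 - 17)*((1/2)/16) = -11/16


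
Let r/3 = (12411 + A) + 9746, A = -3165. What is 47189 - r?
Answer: -9787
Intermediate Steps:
r = 56976 (r = 3*((12411 - 3165) + 9746) = 3*(9246 + 9746) = 3*18992 = 56976)
47189 - r = 47189 - 1*56976 = 47189 - 56976 = -9787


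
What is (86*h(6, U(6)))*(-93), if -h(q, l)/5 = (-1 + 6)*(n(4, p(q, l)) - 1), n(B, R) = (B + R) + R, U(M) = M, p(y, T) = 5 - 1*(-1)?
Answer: 2999250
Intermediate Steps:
p(y, T) = 6 (p(y, T) = 5 + 1 = 6)
n(B, R) = B + 2*R
h(q, l) = -375 (h(q, l) = -5*(-1 + 6)*((4 + 2*6) - 1) = -25*((4 + 12) - 1) = -25*(16 - 1) = -25*15 = -5*75 = -375)
(86*h(6, U(6)))*(-93) = (86*(-375))*(-93) = -32250*(-93) = 2999250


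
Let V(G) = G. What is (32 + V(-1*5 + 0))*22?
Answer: 594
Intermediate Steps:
(32 + V(-1*5 + 0))*22 = (32 + (-1*5 + 0))*22 = (32 + (-5 + 0))*22 = (32 - 5)*22 = 27*22 = 594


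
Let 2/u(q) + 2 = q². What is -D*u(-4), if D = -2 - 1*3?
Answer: 5/7 ≈ 0.71429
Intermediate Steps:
u(q) = 2/(-2 + q²)
D = -5 (D = -2 - 3 = -5)
-D*u(-4) = -(-5)*2/(-2 + (-4)²) = -(-5)*2/(-2 + 16) = -(-5)*2/14 = -(-5)*2*(1/14) = -(-5)/7 = -1*(-5/7) = 5/7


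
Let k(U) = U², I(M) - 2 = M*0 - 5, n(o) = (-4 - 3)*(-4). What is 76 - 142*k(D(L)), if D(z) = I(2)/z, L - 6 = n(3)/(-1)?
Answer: 17753/242 ≈ 73.359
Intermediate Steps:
n(o) = 28 (n(o) = -7*(-4) = 28)
I(M) = -3 (I(M) = 2 + (M*0 - 5) = 2 + (0 - 5) = 2 - 5 = -3)
L = -22 (L = 6 + 28/(-1) = 6 + 28*(-1) = 6 - 28 = -22)
D(z) = -3/z
76 - 142*k(D(L)) = 76 - 142*(-3/(-22))² = 76 - 142*(-3*(-1/22))² = 76 - 142*(3/22)² = 76 - 142*9/484 = 76 - 639/242 = 17753/242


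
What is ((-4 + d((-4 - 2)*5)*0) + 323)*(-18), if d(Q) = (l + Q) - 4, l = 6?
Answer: -5742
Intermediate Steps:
d(Q) = 2 + Q (d(Q) = (6 + Q) - 4 = 2 + Q)
((-4 + d((-4 - 2)*5)*0) + 323)*(-18) = ((-4 + (2 + (-4 - 2)*5)*0) + 323)*(-18) = ((-4 + (2 - 6*5)*0) + 323)*(-18) = ((-4 + (2 - 30)*0) + 323)*(-18) = ((-4 - 28*0) + 323)*(-18) = ((-4 + 0) + 323)*(-18) = (-4 + 323)*(-18) = 319*(-18) = -5742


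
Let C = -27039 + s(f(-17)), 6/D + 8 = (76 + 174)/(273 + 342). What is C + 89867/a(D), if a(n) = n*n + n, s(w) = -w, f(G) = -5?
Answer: -20576607671/36162 ≈ -5.6901e+5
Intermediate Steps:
D = -369/467 (D = 6/(-8 + (76 + 174)/(273 + 342)) = 6/(-8 + 250/615) = 6/(-8 + 250*(1/615)) = 6/(-8 + 50/123) = 6/(-934/123) = 6*(-123/934) = -369/467 ≈ -0.79015)
a(n) = n + n² (a(n) = n² + n = n + n²)
C = -27034 (C = -27039 - 1*(-5) = -27039 + 5 = -27034)
C + 89867/a(D) = -27034 + 89867/((-369*(1 - 369/467)/467)) = -27034 + 89867/((-369/467*98/467)) = -27034 + 89867/(-36162/218089) = -27034 + 89867*(-218089/36162) = -27034 - 19599004163/36162 = -20576607671/36162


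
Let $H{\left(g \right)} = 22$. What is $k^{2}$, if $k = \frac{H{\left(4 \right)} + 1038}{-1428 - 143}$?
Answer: $\frac{1123600}{2468041} \approx 0.45526$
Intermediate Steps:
$k = - \frac{1060}{1571}$ ($k = \frac{22 + 1038}{-1428 - 143} = \frac{1060}{-1571} = 1060 \left(- \frac{1}{1571}\right) = - \frac{1060}{1571} \approx -0.67473$)
$k^{2} = \left(- \frac{1060}{1571}\right)^{2} = \frac{1123600}{2468041}$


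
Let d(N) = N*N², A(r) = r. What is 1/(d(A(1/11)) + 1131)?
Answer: 1331/1505362 ≈ 0.00088417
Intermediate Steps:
d(N) = N³
1/(d(A(1/11)) + 1131) = 1/((1/11)³ + 1131) = 1/(1/1331 + 1131) = 1/(1505362/1331) = 1331/1505362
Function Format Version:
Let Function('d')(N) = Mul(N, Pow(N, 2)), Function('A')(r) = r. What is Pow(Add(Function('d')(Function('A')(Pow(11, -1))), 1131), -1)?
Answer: Rational(1331, 1505362) ≈ 0.00088417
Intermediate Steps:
Function('d')(N) = Pow(N, 3)
Pow(Add(Function('d')(Function('A')(Pow(11, -1))), 1131), -1) = Pow(Add(Pow(Pow(11, -1), 3), 1131), -1) = Pow(Add(Pow(Rational(1, 11), 3), 1131), -1) = Pow(Add(Rational(1, 1331), 1131), -1) = Pow(Rational(1505362, 1331), -1) = Rational(1331, 1505362)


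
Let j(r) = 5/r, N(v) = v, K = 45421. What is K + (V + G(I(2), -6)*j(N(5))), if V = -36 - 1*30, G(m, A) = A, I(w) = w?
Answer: 45349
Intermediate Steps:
V = -66 (V = -36 - 30 = -66)
K + (V + G(I(2), -6)*j(N(5))) = 45421 + (-66 - 30/5) = 45421 + (-66 - 6*1) = 45421 + (-66 - 6) = 45421 - 72 = 45349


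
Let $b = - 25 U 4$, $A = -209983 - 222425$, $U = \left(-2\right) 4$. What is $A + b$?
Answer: $-431608$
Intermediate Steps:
$U = -8$
$A = -432408$
$b = 800$ ($b = \left(-25\right) \left(-8\right) 4 = 200 \cdot 4 = 800$)
$A + b = -432408 + 800 = -431608$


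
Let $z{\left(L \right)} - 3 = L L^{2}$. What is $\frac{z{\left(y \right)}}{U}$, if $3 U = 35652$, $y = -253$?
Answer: $- \frac{8097137}{5942} \approx -1362.7$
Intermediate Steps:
$U = 11884$ ($U = \frac{1}{3} \cdot 35652 = 11884$)
$z{\left(L \right)} = 3 + L^{3}$ ($z{\left(L \right)} = 3 + L L^{2} = 3 + L^{3}$)
$\frac{z{\left(y \right)}}{U} = \frac{3 + \left(-253\right)^{3}}{11884} = \left(3 - 16194277\right) \frac{1}{11884} = \left(-16194274\right) \frac{1}{11884} = - \frac{8097137}{5942}$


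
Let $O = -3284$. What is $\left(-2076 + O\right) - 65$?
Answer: $-5425$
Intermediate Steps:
$\left(-2076 + O\right) - 65 = \left(-2076 - 3284\right) - 65 = -5360 - 65 = -5425$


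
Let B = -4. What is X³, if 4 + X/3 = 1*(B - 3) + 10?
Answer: -27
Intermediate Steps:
X = -3 (X = -12 + 3*(1*(-4 - 3) + 10) = -12 + 3*(1*(-7) + 10) = -12 + 3*(-7 + 10) = -12 + 3*3 = -12 + 9 = -3)
X³ = (-3)³ = -27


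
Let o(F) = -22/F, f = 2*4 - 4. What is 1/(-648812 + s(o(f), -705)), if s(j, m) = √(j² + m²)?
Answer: -2595248/1683826057155 - 2*√1988221/1683826057155 ≈ -1.5430e-6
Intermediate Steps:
f = 4 (f = 8 - 4 = 4)
1/(-648812 + s(o(f), -705)) = 1/(-648812 + √((-22/4)² + (-705)²)) = 1/(-648812 + √((-22*¼)² + 497025)) = 1/(-648812 + √((-11/2)² + 497025)) = 1/(-648812 + √(121/4 + 497025)) = 1/(-648812 + √(1988221/4)) = 1/(-648812 + √1988221/2)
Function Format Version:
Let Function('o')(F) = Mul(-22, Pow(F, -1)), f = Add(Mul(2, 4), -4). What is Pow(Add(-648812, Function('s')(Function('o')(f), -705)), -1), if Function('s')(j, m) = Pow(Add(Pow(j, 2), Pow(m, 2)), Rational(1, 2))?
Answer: Add(Rational(-2595248, 1683826057155), Mul(Rational(-2, 1683826057155), Pow(1988221, Rational(1, 2)))) ≈ -1.5430e-6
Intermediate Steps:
f = 4 (f = Add(8, -4) = 4)
Pow(Add(-648812, Function('s')(Function('o')(f), -705)), -1) = Pow(Add(-648812, Pow(Add(Pow(Mul(-22, Pow(4, -1)), 2), Pow(-705, 2)), Rational(1, 2))), -1) = Pow(Add(-648812, Pow(Add(Pow(Mul(-22, Rational(1, 4)), 2), 497025), Rational(1, 2))), -1) = Pow(Add(-648812, Pow(Add(Pow(Rational(-11, 2), 2), 497025), Rational(1, 2))), -1) = Pow(Add(-648812, Pow(Add(Rational(121, 4), 497025), Rational(1, 2))), -1) = Pow(Add(-648812, Pow(Rational(1988221, 4), Rational(1, 2))), -1) = Pow(Add(-648812, Mul(Rational(1, 2), Pow(1988221, Rational(1, 2)))), -1)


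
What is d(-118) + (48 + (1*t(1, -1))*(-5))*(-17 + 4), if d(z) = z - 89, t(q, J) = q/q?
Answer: -766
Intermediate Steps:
t(q, J) = 1
d(z) = -89 + z
d(-118) + (48 + (1*t(1, -1))*(-5))*(-17 + 4) = (-89 - 118) + (48 + (1*1)*(-5))*(-17 + 4) = -207 + (48 + 1*(-5))*(-13) = -207 + (48 - 5)*(-13) = -207 + 43*(-13) = -207 - 559 = -766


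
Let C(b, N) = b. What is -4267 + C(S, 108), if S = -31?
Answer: -4298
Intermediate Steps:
-4267 + C(S, 108) = -4267 - 31 = -4298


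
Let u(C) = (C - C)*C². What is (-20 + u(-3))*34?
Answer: -680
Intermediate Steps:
u(C) = 0 (u(C) = 0*C² = 0)
(-20 + u(-3))*34 = (-20 + 0)*34 = -20*34 = -680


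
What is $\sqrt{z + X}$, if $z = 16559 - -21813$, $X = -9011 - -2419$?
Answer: $2 \sqrt{7945} \approx 178.27$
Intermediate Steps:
$X = -6592$ ($X = -9011 + 2419 = -6592$)
$z = 38372$ ($z = 16559 + 21813 = 38372$)
$\sqrt{z + X} = \sqrt{38372 - 6592} = \sqrt{31780} = 2 \sqrt{7945}$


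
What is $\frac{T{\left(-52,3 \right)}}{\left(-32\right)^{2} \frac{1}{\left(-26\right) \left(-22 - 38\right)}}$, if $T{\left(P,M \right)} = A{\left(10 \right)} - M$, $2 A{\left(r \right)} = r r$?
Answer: $\frac{9165}{128} \approx 71.602$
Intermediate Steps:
$A{\left(r \right)} = \frac{r^{2}}{2}$ ($A{\left(r \right)} = \frac{r r}{2} = \frac{r^{2}}{2}$)
$T{\left(P,M \right)} = 50 - M$ ($T{\left(P,M \right)} = \frac{10^{2}}{2} - M = \frac{1}{2} \cdot 100 - M = 50 - M$)
$\frac{T{\left(-52,3 \right)}}{\left(-32\right)^{2} \frac{1}{\left(-26\right) \left(-22 - 38\right)}} = \frac{50 - 3}{\left(-32\right)^{2} \frac{1}{\left(-26\right) \left(-22 - 38\right)}} = \frac{50 - 3}{1024 \frac{1}{\left(-26\right) \left(-60\right)}} = \frac{47}{1024 \cdot \frac{1}{1560}} = \frac{47}{\frac{128}{195}} = 47 \cdot \frac{195}{128} = \frac{9165}{128}$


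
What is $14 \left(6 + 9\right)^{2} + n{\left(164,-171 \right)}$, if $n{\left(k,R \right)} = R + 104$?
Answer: $3083$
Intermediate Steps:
$n{\left(k,R \right)} = 104 + R$
$14 \left(6 + 9\right)^{2} + n{\left(164,-171 \right)} = 14 \left(6 + 9\right)^{2} + \left(104 - 171\right) = 14 \cdot 15^{2} - 67 = 14 \cdot 225 - 67 = 3150 - 67 = 3083$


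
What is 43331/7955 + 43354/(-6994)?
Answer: -20912028/27818635 ≈ -0.75173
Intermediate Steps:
43331/7955 + 43354/(-6994) = 43331*(1/7955) + 43354*(-1/6994) = 43331/7955 - 21677/3497 = -20912028/27818635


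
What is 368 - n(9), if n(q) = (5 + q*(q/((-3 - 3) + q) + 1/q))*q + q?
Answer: 62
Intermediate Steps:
n(q) = q + q*(5 + q*(1/q + q/(-6 + q))) (n(q) = (5 + q*(q/(-6 + q) + 1/q))*q + q = (5 + q*(1/q + q/(-6 + q)))*q + q = q*(5 + q*(1/q + q/(-6 + q))) + q = q + q*(5 + q*(1/q + q/(-6 + q))))
368 - n(9) = 368 - 9*(-42 + 9² + 7*9)/(-6 + 9) = 368 - 9*(-42 + 81 + 63)/3 = 368 - 9*102/3 = 368 - 1*306 = 368 - 306 = 62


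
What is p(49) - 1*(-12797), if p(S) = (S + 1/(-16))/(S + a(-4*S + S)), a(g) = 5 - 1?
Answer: 10852639/848 ≈ 12798.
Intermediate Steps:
a(g) = 4
p(S) = (-1/16 + S)/(4 + S) (p(S) = (S + 1/(-16))/(S + 4) = (S - 1/16)/(4 + S) = (-1/16 + S)/(4 + S))
p(49) - 1*(-12797) = (-1/16 + 49)/(4 + 49) - 1*(-12797) = (783/16)/53 + 12797 = (1/53)*(783/16) + 12797 = 783/848 + 12797 = 10852639/848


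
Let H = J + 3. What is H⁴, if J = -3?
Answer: 0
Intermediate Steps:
H = 0 (H = -3 + 3 = 0)
H⁴ = 0⁴ = 0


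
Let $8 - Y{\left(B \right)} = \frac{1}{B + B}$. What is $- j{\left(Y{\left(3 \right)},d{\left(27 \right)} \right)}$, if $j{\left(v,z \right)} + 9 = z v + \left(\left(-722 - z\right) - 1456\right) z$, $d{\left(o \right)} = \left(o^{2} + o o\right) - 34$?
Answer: $\frac{15354307}{3} \approx 5.1181 \cdot 10^{6}$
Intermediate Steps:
$d{\left(o \right)} = -34 + 2 o^{2}$ ($d{\left(o \right)} = \left(o^{2} + o^{2}\right) - 34 = 2 o^{2} - 34 = -34 + 2 o^{2}$)
$Y{\left(B \right)} = 8 - \frac{1}{2 B}$ ($Y{\left(B \right)} = 8 - \frac{1}{B + B} = 8 - \frac{1}{2 B}$)
$j{\left(v,z \right)} = -9 + v z + z \left(-2178 - z\right)$ ($j{\left(v,z \right)} = -9 + \left(z v + \left(\left(-722 - z\right) - 1456\right) z\right) = -9 + \left(v z + \left(-2178 - z\right) z\right) = -9 + \left(v z + z \left(-2178 - z\right)\right) = -9 + v z + z \left(-2178 - z\right)$)
$- j{\left(Y{\left(3 \right)},d{\left(27 \right)} \right)} = - (-9 - \left(-34 + 2 \cdot 27^{2}\right)^{2} - 2178 \left(-34 + 2 \cdot 27^{2}\right) + \left(8 - \frac{1}{2 \cdot 3}\right) \left(-34 + 2 \cdot 27^{2}\right)) = - (-9 - \left(-34 + 2 \cdot 729\right)^{2} - 2178 \left(-34 + 2 \cdot 729\right) + \left(8 - \frac{1}{6}\right) \left(-34 + 2 \cdot 729\right)) = - (-9 - \left(-34 + 1458\right)^{2} - 2178 \left(-34 + 1458\right) + \left(8 - \frac{1}{6}\right) \left(-34 + 1458\right)) = - (-9 - 1424^{2} - 3101472 + \frac{47}{6} \cdot 1424) = - (-9 - 2027776 - 3101472 + \frac{33464}{3}) = \left(-1\right) \left(- \frac{15354307}{3}\right) = \frac{15354307}{3}$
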